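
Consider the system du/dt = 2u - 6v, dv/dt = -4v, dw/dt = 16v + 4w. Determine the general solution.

Coefficient matrix A = [[2, -6, 0], [0, -4, 0], [0, 16, 4]].
det(A - λI) = 0 gives eigenvalues λ = 2, 4, -4.
For λ=2: eigenvector (1,0,0).
For λ=4: eigenvector (0,0,1).
For λ=-4: eigenvector (1,1,-2).
General solution: c_1e^(2t)(1,0,0) + c_2e^(4t)(0,0,1) + c_3e^(-4t)(1,1,-2).

u(t) = c_1e^(2t) + c_3e^(-4t), v(t) = c_3e^(-4t), w(t) = c_2e^(4t) - 2c_3e^(-4t)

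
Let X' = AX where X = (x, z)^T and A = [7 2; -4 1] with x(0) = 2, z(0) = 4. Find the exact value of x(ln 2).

A = [[7,2],[-4,1]]; eigenvalues λ = 5, 3.
Eigenvectors: (1,-1) for λ=5, (1,-2) for λ=3.
From the initial condition, c_1 = 8, c_2 = -6.
x(ln 2) = (8)(2^5)(1) + (-6)(2^3)(1) = 208.

208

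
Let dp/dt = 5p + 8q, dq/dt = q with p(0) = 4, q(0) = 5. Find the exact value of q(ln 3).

15

A = [[5,8],[0,1]]; eigenvalues λ = 1, 5.
Eigenvectors: (2,-1) for λ=1, (1,0) for λ=5.
From the initial condition, c_1 = -5, c_2 = 14.
q(ln 3) = (-5)(3^1)(-1) + (14)(3^5)(0) = 15.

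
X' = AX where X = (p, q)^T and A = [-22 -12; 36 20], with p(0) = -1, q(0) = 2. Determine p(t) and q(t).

p(t) = -e^(2t), q(t) = 2e^(2t)

Coefficient matrix A = [[-22, -12], [36, 20]].
Characteristic polynomial det(A - λI) = λ^2 + 2λ - 8 = 0.
Eigenvalues λ = 2, -4.
For λ=2: (A-λI) row 1 is [-24, -12], so an eigenvector is (-1, 2).
For λ=-4: (A-λI) row 1 is [-18, -12], so an eigenvector is (-2, 3).
General solution: C_1e^(2t)(-1,2) + C_2e^(-4t)(-2,3).
Applying p(0)=-1, q(0)=2 gives C_1=1, C_2=0.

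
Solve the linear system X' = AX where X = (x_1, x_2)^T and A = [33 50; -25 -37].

Coefficient matrix A = [[33, 50], [-25, -37]].
Characteristic polynomial det(A - λI) = λ^2 + 4λ + 29 = 0.
Eigenvalues λ = -2 ± 5i (complex conjugate pair).
For λ=-2+5i: an eigenvector is (1,-1) - i(-3,2) = (1 + 3i, -1 - 2i).
A real fundamental pair from Re and Im of e^((-2+5i)t)v: X_1 = e^(-2t)(cos(5t)·(1,-1) + sin(5t)·(-3,2)), X_2 = e^(-2t)(sin(5t)·(1,-1) - cos(5t)·(-3,2)).
General solution: K_1X_1 + K_2X_2.

x_1(t) = -3K_1e^(-2t)sin(5t) + K_1e^(-2t)cos(5t) + K_2e^(-2t)sin(5t) + 3K_2e^(-2t)cos(5t), x_2(t) = 2K_1e^(-2t)sin(5t) - K_1e^(-2t)cos(5t) - K_2e^(-2t)sin(5t) - 2K_2e^(-2t)cos(5t)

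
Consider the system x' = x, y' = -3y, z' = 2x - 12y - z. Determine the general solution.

x(t) = c_2e^(t), y(t) = c_1e^(-3t), z(t) = 6c_1e^(-3t) + c_2e^(t) + c_3e^(-t)

Coefficient matrix A = [[1, 0, 0], [0, -3, 0], [2, -12, -1]].
det(A - λI) = 0 gives eigenvalues λ = -3, 1, -1.
For λ=-3: eigenvector (0,1,6).
For λ=1: eigenvector (1,0,1).
For λ=-1: eigenvector (0,0,1).
General solution: c_1e^(-3t)(0,1,6) + c_2e^(t)(1,0,1) + c_3e^(-t)(0,0,1).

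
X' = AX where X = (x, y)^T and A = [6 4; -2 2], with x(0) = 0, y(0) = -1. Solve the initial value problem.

Coefficient matrix A = [[6, 4], [-2, 2]].
Characteristic polynomial det(A - λI) = λ^2 - 8λ + 20 = 0.
Eigenvalues λ = 4 ± 2i (complex conjugate pair).
For λ=4+2i: an eigenvector is (1,-1) - i(-1,0) = (1 + i, -1).
A real fundamental pair from Re and Im of e^((4+2i)t)v: X_1 = e^(4t)(cos(2t)·(1,-1) + sin(2t)·(-1,0)), X_2 = e^(4t)(sin(2t)·(1,-1) - cos(2t)·(-1,0)).
General solution: c_1X_1 + c_2X_2.
Applying x(0)=0, y(0)=-1 gives c_1=1, c_2=-1.

x(t) = -2e^(4t)sin(2t), y(t) = e^(4t)sin(2t) - e^(4t)cos(2t)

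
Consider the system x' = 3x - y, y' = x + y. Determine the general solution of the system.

Coefficient matrix A = [[3, -1], [1, 1]].
Characteristic polynomial det(A - λI) = λ^2 - 4λ + 4 = 0.
Single eigenvalue λ = 2 with algebraic multiplicity 2.
Eigenvector v = (-1,-1); generalized eigenvector w with (A-λI)w=v is (0,1).
General solution: e^(2t)[C_1·v + C_2·(t·v + w)].

x(t) = -C_1e^(2t) - C_2te^(2t), y(t) = -C_1e^(2t) - C_2te^(2t) + C_2e^(2t)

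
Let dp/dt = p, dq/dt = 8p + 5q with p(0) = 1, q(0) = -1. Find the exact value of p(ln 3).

A = [[1,0],[8,5]]; eigenvalues λ = 1, 5.
Eigenvectors: (1,-2) for λ=1, (0,-1) for λ=5.
From the initial condition, c_1 = 1, c_2 = -1.
p(ln 3) = (1)(3^1)(1) + (-1)(3^5)(0) = 3.

3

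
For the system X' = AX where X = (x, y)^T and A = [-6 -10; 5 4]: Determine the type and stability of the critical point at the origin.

A = [[-6,-10],[5,4]]; det(A-λI) = λ^2 + 2λ + 26.
λ = -1 ± 5i: negative real part.

stable spiral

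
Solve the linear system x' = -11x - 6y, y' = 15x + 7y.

Coefficient matrix A = [[-11, -6], [15, 7]].
Characteristic polynomial det(A - λI) = λ^2 + 4λ + 13 = 0.
Eigenvalues λ = -2 ± 3i (complex conjugate pair).
For λ=-2+3i: an eigenvector is (-1,2) - i(-1,1) = (-1 + i, 2 - i).
A real fundamental pair from Re and Im of e^((-2+3i)t)v: X_1 = e^(-2t)(cos(3t)·(-1,2) + sin(3t)·(-1,1)), X_2 = e^(-2t)(sin(3t)·(-1,2) - cos(3t)·(-1,1)).
General solution: K_1X_1 + K_2X_2.

x(t) = -K_1e^(-2t)sin(3t) - K_1e^(-2t)cos(3t) - K_2e^(-2t)sin(3t) + K_2e^(-2t)cos(3t), y(t) = K_1e^(-2t)sin(3t) + 2K_1e^(-2t)cos(3t) + 2K_2e^(-2t)sin(3t) - K_2e^(-2t)cos(3t)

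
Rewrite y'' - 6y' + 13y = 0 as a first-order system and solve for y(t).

y(t) = c_1e^(3t)cos(2t) + c_2e^(3t)sin(2t)

Let x_1 = y, x_2 = y'. Then x_1' = x_2 and x_2' = -13x_1 + 6x_2.
A = [[0,1],[-13,6]]; det(A-λI) = λ^2 - 6λ + 13.
Eigenvalues λ = 3 ± 2i.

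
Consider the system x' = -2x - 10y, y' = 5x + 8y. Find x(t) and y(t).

x(t) = c_1e^(3t)sin(5t) + c_1e^(3t)cos(5t) + c_2e^(3t)sin(5t) - c_2e^(3t)cos(5t), y(t) = -c_1e^(3t)cos(5t) - c_2e^(3t)sin(5t)

Coefficient matrix A = [[-2, -10], [5, 8]].
Characteristic polynomial det(A - λI) = λ^2 - 6λ + 34 = 0.
Eigenvalues λ = 3 ± 5i (complex conjugate pair).
For λ=3+5i: an eigenvector is (1,-1) - i(1,0) = (1 - i, -1).
A real fundamental pair from Re and Im of e^((3+5i)t)v: X_1 = e^(3t)(cos(5t)·(1,-1) + sin(5t)·(1,0)), X_2 = e^(3t)(sin(5t)·(1,-1) - cos(5t)·(1,0)).
General solution: c_1X_1 + c_2X_2.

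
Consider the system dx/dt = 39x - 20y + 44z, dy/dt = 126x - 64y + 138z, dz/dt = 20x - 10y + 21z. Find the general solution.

Coefficient matrix A = [[39, -20, 44], [126, -64, 138], [20, -10, 21]].
det(A - λI) = 0 gives eigenvalues λ = -1, -4, 1.
For λ=-1: eigenvector (1,2,0).
For λ=-4: eigenvector (4,13,2).
For λ=1: eigenvector (2,6,1).
General solution: C_1e^(-t)(1,2,0) + C_2e^(-4t)(4,13,2) + C_3e^(t)(2,6,1).

x(t) = C_1e^(-t) + 4C_2e^(-4t) + 2C_3e^(t), y(t) = 2C_1e^(-t) + 13C_2e^(-4t) + 6C_3e^(t), z(t) = 2C_2e^(-4t) + C_3e^(t)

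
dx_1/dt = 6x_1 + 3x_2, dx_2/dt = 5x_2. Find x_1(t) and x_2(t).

Coefficient matrix A = [[6, 3], [0, 5]].
Characteristic polynomial det(A - λI) = λ^2 - 11λ + 30 = 0.
Eigenvalues λ = 6, 5.
For λ=6: (A-λI) row 1 is [0, 3], so an eigenvector is (-1, 0).
For λ=5: (A-λI) row 1 is [1, 3], so an eigenvector is (3, -1).
General solution: c_1e^(6t)(-1,0) + c_2e^(5t)(3,-1).

x_1(t) = -c_1e^(6t) + 3c_2e^(5t), x_2(t) = -c_2e^(5t)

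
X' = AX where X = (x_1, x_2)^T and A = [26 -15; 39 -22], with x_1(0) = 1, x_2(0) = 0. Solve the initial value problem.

x_1(t) = 8e^(2t)sin(3t) + e^(2t)cos(3t), x_2(t) = 13e^(2t)sin(3t)

Coefficient matrix A = [[26, -15], [39, -22]].
Characteristic polynomial det(A - λI) = λ^2 - 4λ + 13 = 0.
Eigenvalues λ = 2 ± 3i (complex conjugate pair).
For λ=2+3i: an eigenvector is (2,3) - i(1,2) = (2 - i, 3 - 2i).
A real fundamental pair from Re and Im of e^((2+3i)t)v: X_1 = e^(2t)(cos(3t)·(2,3) + sin(3t)·(1,2)), X_2 = e^(2t)(sin(3t)·(2,3) - cos(3t)·(1,2)).
General solution: c_1X_1 + c_2X_2.
Applying x_1(0)=1, x_2(0)=0 gives c_1=2, c_2=3.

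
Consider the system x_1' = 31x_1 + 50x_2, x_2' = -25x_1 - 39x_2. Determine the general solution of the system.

Coefficient matrix A = [[31, 50], [-25, -39]].
Characteristic polynomial det(A - λI) = λ^2 + 8λ + 41 = 0.
Eigenvalues λ = -4 ± 5i (complex conjugate pair).
For λ=-4+5i: an eigenvector is (-3,2) - i(-1,1) = (-3 + i, 2 - i).
A real fundamental pair from Re and Im of e^((-4+5i)t)v: X_1 = e^(-4t)(cos(5t)·(-3,2) + sin(5t)·(-1,1)), X_2 = e^(-4t)(sin(5t)·(-3,2) - cos(5t)·(-1,1)).
General solution: C_1X_1 + C_2X_2.

x_1(t) = -C_1e^(-4t)sin(5t) - 3C_1e^(-4t)cos(5t) - 3C_2e^(-4t)sin(5t) + C_2e^(-4t)cos(5t), x_2(t) = C_1e^(-4t)sin(5t) + 2C_1e^(-4t)cos(5t) + 2C_2e^(-4t)sin(5t) - C_2e^(-4t)cos(5t)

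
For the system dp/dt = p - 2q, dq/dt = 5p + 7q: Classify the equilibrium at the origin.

A = [[1,-2],[5,7]]; det(A-λI) = λ^2 - 8λ + 17.
λ = 4 ± i: positive real part.

unstable spiral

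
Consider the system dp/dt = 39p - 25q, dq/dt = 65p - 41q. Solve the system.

Coefficient matrix A = [[39, -25], [65, -41]].
Characteristic polynomial det(A - λI) = λ^2 + 2λ + 26 = 0.
Eigenvalues λ = -1 ± 5i (complex conjugate pair).
For λ=-1+5i: an eigenvector is (-2,-3) - i(-1,-2) = (-2 + i, -3 + 2i).
A real fundamental pair from Re and Im of e^((-1+5i)t)v: X_1 = e^(-t)(cos(5t)·(-2,-3) + sin(5t)·(-1,-2)), X_2 = e^(-t)(sin(5t)·(-2,-3) - cos(5t)·(-1,-2)).
General solution: c_1X_1 + c_2X_2.

p(t) = -c_1e^(-t)sin(5t) - 2c_1e^(-t)cos(5t) - 2c_2e^(-t)sin(5t) + c_2e^(-t)cos(5t), q(t) = -2c_1e^(-t)sin(5t) - 3c_1e^(-t)cos(5t) - 3c_2e^(-t)sin(5t) + 2c_2e^(-t)cos(5t)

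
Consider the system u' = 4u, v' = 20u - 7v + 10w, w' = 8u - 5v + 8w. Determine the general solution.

u(t) = c_1e^(4t), v(t) = c_2e^(3t) - 2c_3e^(-2t), w(t) = -2c_1e^(4t) + c_2e^(3t) - c_3e^(-2t)

Coefficient matrix A = [[4, 0, 0], [20, -7, 10], [8, -5, 8]].
det(A - λI) = 0 gives eigenvalues λ = 4, 3, -2.
For λ=4: eigenvector (1,0,-2).
For λ=3: eigenvector (0,1,1).
For λ=-2: eigenvector (0,-2,-1).
General solution: c_1e^(4t)(1,0,-2) + c_2e^(3t)(0,1,1) + c_3e^(-2t)(0,-2,-1).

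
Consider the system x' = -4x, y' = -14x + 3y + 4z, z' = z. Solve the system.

Coefficient matrix A = [[-4, 0, 0], [-14, 3, 4], [0, 0, 1]].
det(A - λI) = 0 gives eigenvalues λ = -4, 1, 3.
For λ=-4: eigenvector (-1,-2,0).
For λ=1: eigenvector (0,-2,1).
For λ=3: eigenvector (0,-1,0).
General solution: c_1e^(-4t)(-1,-2,0) + c_2e^(t)(0,-2,1) + c_3e^(3t)(0,-1,0).

x(t) = -c_1e^(-4t), y(t) = -2c_1e^(-4t) - 2c_2e^(t) - c_3e^(3t), z(t) = c_2e^(t)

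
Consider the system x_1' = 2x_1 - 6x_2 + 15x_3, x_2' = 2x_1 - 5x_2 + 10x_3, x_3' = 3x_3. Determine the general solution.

Coefficient matrix A = [[2, -6, 15], [2, -5, 10], [0, 0, 3]].
det(A - λI) = 0 gives eigenvalues λ = -1, -2, 3.
For λ=-1: eigenvector (2,1,0).
For λ=-2: eigenvector (-3,-2,0).
For λ=3: eigenvector (3,2,1).
General solution: K_1e^(-t)(2,1,0) + K_2e^(-2t)(-3,-2,0) + K_3e^(3t)(3,2,1).

x_1(t) = 2K_1e^(-t) - 3K_2e^(-2t) + 3K_3e^(3t), x_2(t) = K_1e^(-t) - 2K_2e^(-2t) + 2K_3e^(3t), x_3(t) = K_3e^(3t)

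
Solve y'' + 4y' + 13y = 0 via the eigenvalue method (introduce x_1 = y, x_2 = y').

Let x_1 = y, x_2 = y'. Then x_1' = x_2 and x_2' = -13x_1 - 4x_2.
A = [[0,1],[-13,-4]]; det(A-λI) = λ^2 + 4λ + 13.
Eigenvalues λ = -2 ± 3i.

y(t) = K_1e^(-2t)cos(3t) + K_2e^(-2t)sin(3t)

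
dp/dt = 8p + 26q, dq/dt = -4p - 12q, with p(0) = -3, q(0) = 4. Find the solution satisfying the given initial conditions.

p(t) = 37e^(-2t)sin(2t) - 3e^(-2t)cos(2t), q(t) = -14e^(-2t)sin(2t) + 4e^(-2t)cos(2t)

Coefficient matrix A = [[8, 26], [-4, -12]].
Characteristic polynomial det(A - λI) = λ^2 + 4λ + 8 = 0.
Eigenvalues λ = -2 ± 2i (complex conjugate pair).
For λ=-2+2i: an eigenvector is (-2,1) - i(3,-1) = (-2 - 3i, 1 + i).
A real fundamental pair from Re and Im of e^((-2+2i)t)v: X_1 = e^(-2t)(cos(2t)·(-2,1) + sin(2t)·(3,-1)), X_2 = e^(-2t)(sin(2t)·(-2,1) - cos(2t)·(3,-1)).
General solution: C_1X_1 + C_2X_2.
Applying p(0)=-3, q(0)=4 gives C_1=9, C_2=-5.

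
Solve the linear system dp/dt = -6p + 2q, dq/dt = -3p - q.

p(t) = -2c_1e^(-3t) - c_2e^(-4t), q(t) = -3c_1e^(-3t) - c_2e^(-4t)

Coefficient matrix A = [[-6, 2], [-3, -1]].
Characteristic polynomial det(A - λI) = λ^2 + 7λ + 12 = 0.
Eigenvalues λ = -3, -4.
For λ=-3: (A-λI) row 1 is [-3, 2], so an eigenvector is (-2, -3).
For λ=-4: (A-λI) row 1 is [-2, 2], so an eigenvector is (-1, -1).
General solution: c_1e^(-3t)(-2,-3) + c_2e^(-4t)(-1,-1).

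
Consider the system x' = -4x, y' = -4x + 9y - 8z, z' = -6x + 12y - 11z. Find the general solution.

Coefficient matrix A = [[-4, 0, 0], [-4, 9, -8], [-6, 12, -11]].
det(A - λI) = 0 gives eigenvalues λ = -4, -3, 1.
For λ=-4: eigenvector (1,4,6).
For λ=-3: eigenvector (0,2,3).
For λ=1: eigenvector (0,1,1).
General solution: C_1e^(-4t)(1,4,6) + C_2e^(-3t)(0,2,3) + C_3e^(t)(0,1,1).

x(t) = C_1e^(-4t), y(t) = 4C_1e^(-4t) + 2C_2e^(-3t) + C_3e^(t), z(t) = 6C_1e^(-4t) + 3C_2e^(-3t) + C_3e^(t)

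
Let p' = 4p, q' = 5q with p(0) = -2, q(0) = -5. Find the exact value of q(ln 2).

-160

A = [[4,0],[0,5]]; eigenvalues λ = 5, 4.
Eigenvectors: (0,1) for λ=5, (-1,0) for λ=4.
From the initial condition, c_1 = -5, c_2 = 2.
q(ln 2) = (-5)(2^5)(1) + (2)(2^4)(0) = -160.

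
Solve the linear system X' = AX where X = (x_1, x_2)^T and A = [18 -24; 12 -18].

Coefficient matrix A = [[18, -24], [12, -18]].
Characteristic polynomial det(A - λI) = λ^2 - 36 = 0.
Eigenvalues λ = 6, -6.
For λ=6: (A-λI) row 1 is [12, -24], so an eigenvector is (-2, -1).
For λ=-6: (A-λI) row 1 is [24, -24], so an eigenvector is (-1, -1).
General solution: C_1e^(6t)(-2,-1) + C_2e^(-6t)(-1,-1).

x_1(t) = -2C_1e^(6t) - C_2e^(-6t), x_2(t) = -C_1e^(6t) - C_2e^(-6t)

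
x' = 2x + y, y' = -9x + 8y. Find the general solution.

Coefficient matrix A = [[2, 1], [-9, 8]].
Characteristic polynomial det(A - λI) = λ^2 - 10λ + 25 = 0.
Single eigenvalue λ = 5 with algebraic multiplicity 2.
Eigenvector v = (-1,-3); generalized eigenvector w with (A-λI)w=v is (1,2).
General solution: e^(5t)[C_1·v + C_2·(t·v + w)].

x(t) = -C_1e^(5t) - C_2te^(5t) + C_2e^(5t), y(t) = -3C_1e^(5t) - 3C_2te^(5t) + 2C_2e^(5t)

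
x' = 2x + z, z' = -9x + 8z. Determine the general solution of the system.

x(t) = -K_1e^(5t) - K_2te^(5t) + K_2e^(5t), z(t) = -3K_1e^(5t) - 3K_2te^(5t) + 2K_2e^(5t)

Coefficient matrix A = [[2, 1], [-9, 8]].
Characteristic polynomial det(A - λI) = λ^2 - 10λ + 25 = 0.
Single eigenvalue λ = 5 with algebraic multiplicity 2.
Eigenvector v = (-1,-3); generalized eigenvector w with (A-λI)w=v is (1,2).
General solution: e^(5t)[K_1·v + K_2·(t·v + w)].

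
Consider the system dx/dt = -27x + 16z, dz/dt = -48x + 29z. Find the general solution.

x(t) = C_1e^(5t) - 2C_2e^(-3t), z(t) = 2C_1e^(5t) - 3C_2e^(-3t)

Coefficient matrix A = [[-27, 16], [-48, 29]].
Characteristic polynomial det(A - λI) = λ^2 - 2λ - 15 = 0.
Eigenvalues λ = 5, -3.
For λ=5: (A-λI) row 1 is [-32, 16], so an eigenvector is (1, 2).
For λ=-3: (A-λI) row 1 is [-24, 16], so an eigenvector is (-2, -3).
General solution: C_1e^(5t)(1,2) + C_2e^(-3t)(-2,-3).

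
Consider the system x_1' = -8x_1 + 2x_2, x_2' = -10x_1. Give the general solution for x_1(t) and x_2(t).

Coefficient matrix A = [[-8, 2], [-10, 0]].
Characteristic polynomial det(A - λI) = λ^2 + 8λ + 20 = 0.
Eigenvalues λ = -4 ± 2i (complex conjugate pair).
For λ=-4+2i: an eigenvector is (0,1) - i(1,2) = (0 - i, 1 - 2i).
A real fundamental pair from Re and Im of e^((-4+2i)t)v: X_1 = e^(-4t)(cos(2t)·(0,1) + sin(2t)·(1,2)), X_2 = e^(-4t)(sin(2t)·(0,1) - cos(2t)·(1,2)).
General solution: C_1X_1 + C_2X_2.

x_1(t) = C_1e^(-4t)sin(2t) - C_2e^(-4t)cos(2t), x_2(t) = 2C_1e^(-4t)sin(2t) + C_1e^(-4t)cos(2t) + C_2e^(-4t)sin(2t) - 2C_2e^(-4t)cos(2t)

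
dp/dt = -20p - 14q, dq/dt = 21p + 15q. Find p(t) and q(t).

Coefficient matrix A = [[-20, -14], [21, 15]].
Characteristic polynomial det(A - λI) = λ^2 + 5λ - 6 = 0.
Eigenvalues λ = -6, 1.
For λ=-6: (A-λI) row 1 is [-14, -14], so an eigenvector is (1, -1).
For λ=1: (A-λI) row 1 is [-21, -14], so an eigenvector is (2, -3).
General solution: c_1e^(-6t)(1,-1) + c_2e^(t)(2,-3).

p(t) = c_1e^(-6t) + 2c_2e^(t), q(t) = -c_1e^(-6t) - 3c_2e^(t)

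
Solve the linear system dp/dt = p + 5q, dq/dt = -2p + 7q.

Coefficient matrix A = [[1, 5], [-2, 7]].
Characteristic polynomial det(A - λI) = λ^2 - 8λ + 17 = 0.
Eigenvalues λ = 4 ± i (complex conjugate pair).
For λ=4+i: an eigenvector is (2,1) - i(-1,-1) = (2 + i, 1 + i).
A real fundamental pair from Re and Im of e^((4+i)t)v: X_1 = e^(4t)(cos(t)·(2,1) + sin(t)·(-1,-1)), X_2 = e^(4t)(sin(t)·(2,1) - cos(t)·(-1,-1)).
General solution: K_1X_1 + K_2X_2.

p(t) = -K_1e^(4t)sin(t) + 2K_1e^(4t)cos(t) + 2K_2e^(4t)sin(t) + K_2e^(4t)cos(t), q(t) = -K_1e^(4t)sin(t) + K_1e^(4t)cos(t) + K_2e^(4t)sin(t) + K_2e^(4t)cos(t)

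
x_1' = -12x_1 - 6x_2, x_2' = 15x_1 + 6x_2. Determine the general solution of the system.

x_1(t) = -K_1e^(-3t)sin(3t) + K_1e^(-3t)cos(3t) + K_2e^(-3t)sin(3t) + K_2e^(-3t)cos(3t), x_2(t) = 2K_1e^(-3t)sin(3t) - K_1e^(-3t)cos(3t) - K_2e^(-3t)sin(3t) - 2K_2e^(-3t)cos(3t)

Coefficient matrix A = [[-12, -6], [15, 6]].
Characteristic polynomial det(A - λI) = λ^2 + 6λ + 18 = 0.
Eigenvalues λ = -3 ± 3i (complex conjugate pair).
For λ=-3+3i: an eigenvector is (1,-1) - i(-1,2) = (1 + i, -1 - 2i).
A real fundamental pair from Re and Im of e^((-3+3i)t)v: X_1 = e^(-3t)(cos(3t)·(1,-1) + sin(3t)·(-1,2)), X_2 = e^(-3t)(sin(3t)·(1,-1) - cos(3t)·(-1,2)).
General solution: K_1X_1 + K_2X_2.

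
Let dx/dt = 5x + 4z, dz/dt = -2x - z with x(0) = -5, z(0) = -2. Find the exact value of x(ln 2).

-94

A = [[5,4],[-2,-1]]; eigenvalues λ = 1, 3.
Eigenvectors: (1,-1) for λ=1, (-2,1) for λ=3.
From the initial condition, c_1 = 9, c_2 = 7.
x(ln 2) = (9)(2^1)(1) + (7)(2^3)(-2) = -94.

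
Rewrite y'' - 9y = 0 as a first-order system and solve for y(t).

Let x_1 = y, x_2 = y'. Then x_1' = x_2 and x_2' = 9x_1.
A = [[0,1],[9,0]]; det(A-λI) = λ^2 - 9.
Eigenvalues λ = -3, 3 with eigenvectors (1,-3), (1,3).

y(t) = c_1e^(-3t) + c_2e^(3t)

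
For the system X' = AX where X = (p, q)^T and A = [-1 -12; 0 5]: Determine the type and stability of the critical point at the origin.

saddle

A = [[-1,-12],[0,5]]; det(A-λI) = λ^2 - 4λ - 5.
λ = 5, -1: opposite signs.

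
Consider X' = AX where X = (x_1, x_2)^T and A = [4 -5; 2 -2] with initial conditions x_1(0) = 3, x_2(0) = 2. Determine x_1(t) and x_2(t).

Coefficient matrix A = [[4, -5], [2, -2]].
Characteristic polynomial det(A - λI) = λ^2 - 2λ + 2 = 0.
Eigenvalues λ = 1 ± i (complex conjugate pair).
For λ=1+i: an eigenvector is (-2,-1) - i(-1,-1) = (-2 + i, -1 + i).
A real fundamental pair from Re and Im of e^((1+i)t)v: X_1 = e^(t)(cos(t)·(-2,-1) + sin(t)·(-1,-1)), X_2 = e^(t)(sin(t)·(-2,-1) - cos(t)·(-1,-1)).
General solution: K_1X_1 + K_2X_2.
Applying x_1(0)=3, x_2(0)=2 gives K_1=-1, K_2=1.

x_1(t) = -e^(t)sin(t) + 3e^(t)cos(t), x_2(t) = 2e^(t)cos(t)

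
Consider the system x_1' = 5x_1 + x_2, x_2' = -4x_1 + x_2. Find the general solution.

Coefficient matrix A = [[5, 1], [-4, 1]].
Characteristic polynomial det(A - λI) = λ^2 - 6λ + 9 = 0.
Single eigenvalue λ = 3 with algebraic multiplicity 2.
Eigenvector v = (1,-2); generalized eigenvector w with (A-λI)w=v is (1,-1).
General solution: e^(3t)[K_1·v + K_2·(t·v + w)].

x_1(t) = K_1e^(3t) + K_2te^(3t) + K_2e^(3t), x_2(t) = -2K_1e^(3t) - 2K_2te^(3t) - K_2e^(3t)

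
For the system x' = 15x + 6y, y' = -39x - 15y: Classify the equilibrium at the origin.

center

A = [[15,6],[-39,-15]]; det(A-λI) = λ^2 + 9.
λ = 0 ± 3i: zero real part.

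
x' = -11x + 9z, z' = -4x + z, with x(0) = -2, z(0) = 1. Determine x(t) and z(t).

x(t) = 21te^(-5t) - 2e^(-5t), z(t) = 14te^(-5t) + e^(-5t)

Coefficient matrix A = [[-11, 9], [-4, 1]].
Characteristic polynomial det(A - λI) = λ^2 + 10λ + 25 = 0.
Single eigenvalue λ = -5 with algebraic multiplicity 2.
Eigenvector v = (-3,-2); generalized eigenvector w with (A-λI)w=v is (2,1).
General solution: e^(-5t)[C_1·v + C_2·(t·v + w)].
Applying x(0)=-2, z(0)=1 gives C_1=-4, C_2=-7.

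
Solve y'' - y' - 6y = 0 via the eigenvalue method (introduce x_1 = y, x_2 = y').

Let x_1 = y, x_2 = y'. Then x_1' = x_2 and x_2' = 6x_1 + x_2.
A = [[0,1],[6,1]]; det(A-λI) = λ^2 - λ - 6.
Eigenvalues λ = -2, 3 with eigenvectors (1,-2), (1,3).

y(t) = C_1e^(-2t) + C_2e^(3t)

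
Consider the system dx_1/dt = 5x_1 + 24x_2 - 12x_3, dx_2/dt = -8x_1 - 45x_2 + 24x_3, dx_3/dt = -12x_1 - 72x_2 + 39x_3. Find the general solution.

Coefficient matrix A = [[5, 24, -12], [-8, -45, 24], [-12, -72, 39]].
det(A - λI) = 0 gives eigenvalues λ = -3, 3, -1.
For λ=-3: eigenvector (-3,4,6).
For λ=3: eigenvector (0,1,2).
For λ=-1: eigenvector (2,-2,-3).
General solution: K_1e^(-3t)(-3,4,6) + K_2e^(3t)(0,1,2) + K_3e^(-t)(2,-2,-3).

x_1(t) = -3K_1e^(-3t) + 2K_3e^(-t), x_2(t) = 4K_1e^(-3t) + K_2e^(3t) - 2K_3e^(-t), x_3(t) = 6K_1e^(-3t) + 2K_2e^(3t) - 3K_3e^(-t)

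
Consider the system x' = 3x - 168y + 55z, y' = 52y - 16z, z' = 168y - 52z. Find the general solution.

Coefficient matrix A = [[3, -168, 55], [0, 52, -16], [0, 168, -52]].
det(A - λI) = 0 gives eigenvalues λ = -4, 4, 3.
For λ=-4: eigenvector (-7,2,7).
For λ=4: eigenvector (-3,1,3).
For λ=3: eigenvector (1,0,0).
General solution: C_1e^(-4t)(-7,2,7) + C_2e^(4t)(-3,1,3) + C_3e^(3t)(1,0,0).

x(t) = -7C_1e^(-4t) - 3C_2e^(4t) + C_3e^(3t), y(t) = 2C_1e^(-4t) + C_2e^(4t), z(t) = 7C_1e^(-4t) + 3C_2e^(4t)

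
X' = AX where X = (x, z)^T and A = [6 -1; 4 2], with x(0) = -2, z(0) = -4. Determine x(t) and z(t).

x(t) = -2e^(4t), z(t) = -4e^(4t)

Coefficient matrix A = [[6, -1], [4, 2]].
Characteristic polynomial det(A - λI) = λ^2 - 8λ + 16 = 0.
Single eigenvalue λ = 4 with algebraic multiplicity 2.
Eigenvector v = (1,2); generalized eigenvector w with (A-λI)w=v is (2,3).
General solution: e^(4t)[K_1·v + K_2·(t·v + w)].
Applying x(0)=-2, z(0)=-4 gives K_1=-2, K_2=0.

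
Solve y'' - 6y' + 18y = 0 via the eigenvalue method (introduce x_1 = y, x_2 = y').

y(t) = C_1e^(3t)cos(3t) + C_2e^(3t)sin(3t)

Let x_1 = y, x_2 = y'. Then x_1' = x_2 and x_2' = -18x_1 + 6x_2.
A = [[0,1],[-18,6]]; det(A-λI) = λ^2 - 6λ + 18.
Eigenvalues λ = 3 ± 3i.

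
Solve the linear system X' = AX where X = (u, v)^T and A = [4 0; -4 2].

u(t) = -c_1e^(4t), v(t) = 2c_1e^(4t) - c_2e^(2t)

Coefficient matrix A = [[4, 0], [-4, 2]].
Characteristic polynomial det(A - λI) = λ^2 - 6λ + 8 = 0.
Eigenvalues λ = 4, 2.
For λ=4: (A-λI) row 2 is [-4, -2], so an eigenvector is (-1, 2).
For λ=2: (A-λI) row 1 is [2, 0], so an eigenvector is (0, -1).
General solution: c_1e^(4t)(-1,2) + c_2e^(2t)(0,-1).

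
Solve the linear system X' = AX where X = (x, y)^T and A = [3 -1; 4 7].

Coefficient matrix A = [[3, -1], [4, 7]].
Characteristic polynomial det(A - λI) = λ^2 - 10λ + 25 = 0.
Single eigenvalue λ = 5 with algebraic multiplicity 2.
Eigenvector v = (1,-2); generalized eigenvector w with (A-λI)w=v is (-1,1).
General solution: e^(5t)[C_1·v + C_2·(t·v + w)].

x(t) = C_1e^(5t) + C_2te^(5t) - C_2e^(5t), y(t) = -2C_1e^(5t) - 2C_2te^(5t) + C_2e^(5t)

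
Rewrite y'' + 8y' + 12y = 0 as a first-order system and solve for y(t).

y(t) = c_1e^(-6t) + c_2e^(-2t)

Let x_1 = y, x_2 = y'. Then x_1' = x_2 and x_2' = -12x_1 - 8x_2.
A = [[0,1],[-12,-8]]; det(A-λI) = λ^2 + 8λ + 12.
Eigenvalues λ = -6, -2 with eigenvectors (1,-6), (1,-2).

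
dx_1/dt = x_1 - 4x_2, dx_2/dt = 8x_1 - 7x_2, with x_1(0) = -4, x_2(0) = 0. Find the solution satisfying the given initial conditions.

x_1(t) = -4e^(-3t)sin(4t) - 4e^(-3t)cos(4t), x_2(t) = -8e^(-3t)sin(4t)

Coefficient matrix A = [[1, -4], [8, -7]].
Characteristic polynomial det(A - λI) = λ^2 + 6λ + 25 = 0.
Eigenvalues λ = -3 ± 4i (complex conjugate pair).
For λ=-3+4i: an eigenvector is (0,1) - i(-1,-1) = (0 + i, 1 + i).
A real fundamental pair from Re and Im of e^((-3+4i)t)v: X_1 = e^(-3t)(cos(4t)·(0,1) + sin(4t)·(-1,-1)), X_2 = e^(-3t)(sin(4t)·(0,1) - cos(4t)·(-1,-1)).
General solution: K_1X_1 + K_2X_2.
Applying x_1(0)=-4, x_2(0)=0 gives K_1=4, K_2=-4.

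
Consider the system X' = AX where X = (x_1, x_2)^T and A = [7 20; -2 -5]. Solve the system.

Coefficient matrix A = [[7, 20], [-2, -5]].
Characteristic polynomial det(A - λI) = λ^2 - 2λ + 5 = 0.
Eigenvalues λ = 1 ± 2i (complex conjugate pair).
For λ=1+2i: an eigenvector is (1,0) - i(3,-1) = (1 - 3i, 0 + i).
A real fundamental pair from Re and Im of e^((1+2i)t)v: X_1 = e^(t)(cos(2t)·(1,0) + sin(2t)·(3,-1)), X_2 = e^(t)(sin(2t)·(1,0) - cos(2t)·(3,-1)).
General solution: K_1X_1 + K_2X_2.

x_1(t) = 3K_1e^(t)sin(2t) + K_1e^(t)cos(2t) + K_2e^(t)sin(2t) - 3K_2e^(t)cos(2t), x_2(t) = -K_1e^(t)sin(2t) + K_2e^(t)cos(2t)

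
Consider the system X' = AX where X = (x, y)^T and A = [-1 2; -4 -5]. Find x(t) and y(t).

x(t) = -c_1e^(-3t)sin(2t) + c_2e^(-3t)cos(2t), y(t) = c_1e^(-3t)sin(2t) - c_1e^(-3t)cos(2t) - c_2e^(-3t)sin(2t) - c_2e^(-3t)cos(2t)

Coefficient matrix A = [[-1, 2], [-4, -5]].
Characteristic polynomial det(A - λI) = λ^2 + 6λ + 13 = 0.
Eigenvalues λ = -3 ± 2i (complex conjugate pair).
For λ=-3+2i: an eigenvector is (0,-1) - i(-1,1) = (0 + i, -1 - i).
A real fundamental pair from Re and Im of e^((-3+2i)t)v: X_1 = e^(-3t)(cos(2t)·(0,-1) + sin(2t)·(-1,1)), X_2 = e^(-3t)(sin(2t)·(0,-1) - cos(2t)·(-1,1)).
General solution: c_1X_1 + c_2X_2.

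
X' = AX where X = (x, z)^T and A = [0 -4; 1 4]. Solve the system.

x(t) = -2c_1e^(2t) - 2c_2te^(2t) + c_2e^(2t), z(t) = c_1e^(2t) + c_2te^(2t)

Coefficient matrix A = [[0, -4], [1, 4]].
Characteristic polynomial det(A - λI) = λ^2 - 4λ + 4 = 0.
Single eigenvalue λ = 2 with algebraic multiplicity 2.
Eigenvector v = (-2,1); generalized eigenvector w with (A-λI)w=v is (1,0).
General solution: e^(2t)[c_1·v + c_2·(t·v + w)].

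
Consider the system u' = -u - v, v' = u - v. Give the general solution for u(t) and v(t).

Coefficient matrix A = [[-1, -1], [1, -1]].
Characteristic polynomial det(A - λI) = λ^2 + 2λ + 2 = 0.
Eigenvalues λ = -1 ± i (complex conjugate pair).
For λ=-1+i: an eigenvector is (0,1) - i(-1,0) = (0 + i, 1).
A real fundamental pair from Re and Im of e^((-1+i)t)v: X_1 = e^(-t)(cos(t)·(0,1) + sin(t)·(-1,0)), X_2 = e^(-t)(sin(t)·(0,1) - cos(t)·(-1,0)).
General solution: C_1X_1 + C_2X_2.

u(t) = -C_1e^(-t)sin(t) + C_2e^(-t)cos(t), v(t) = C_1e^(-t)cos(t) + C_2e^(-t)sin(t)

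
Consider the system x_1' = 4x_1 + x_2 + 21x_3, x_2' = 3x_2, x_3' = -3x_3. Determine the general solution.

x_1(t) = C_1e^(4t) - 3C_2e^(-3t) - C_3e^(3t), x_2(t) = C_3e^(3t), x_3(t) = C_2e^(-3t)

Coefficient matrix A = [[4, 1, 21], [0, 3, 0], [0, 0, -3]].
det(A - λI) = 0 gives eigenvalues λ = 4, -3, 3.
For λ=4: eigenvector (1,0,0).
For λ=-3: eigenvector (-3,0,1).
For λ=3: eigenvector (-1,1,0).
General solution: C_1e^(4t)(1,0,0) + C_2e^(-3t)(-3,0,1) + C_3e^(3t)(-1,1,0).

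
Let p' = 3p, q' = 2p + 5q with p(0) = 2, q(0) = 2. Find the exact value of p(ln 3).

54

A = [[3,0],[2,5]]; eigenvalues λ = 3, 5.
Eigenvectors: (-1,1) for λ=3, (0,1) for λ=5.
From the initial condition, c_1 = -2, c_2 = 4.
p(ln 3) = (-2)(3^3)(-1) + (4)(3^5)(0) = 54.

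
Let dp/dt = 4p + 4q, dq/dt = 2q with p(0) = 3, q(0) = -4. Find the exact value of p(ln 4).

A = [[4,4],[0,2]]; eigenvalues λ = 2, 4.
Eigenvectors: (2,-1) for λ=2, (-1,0) for λ=4.
From the initial condition, c_1 = 4, c_2 = 5.
p(ln 4) = (4)(4^2)(2) + (5)(4^4)(-1) = -1152.

-1152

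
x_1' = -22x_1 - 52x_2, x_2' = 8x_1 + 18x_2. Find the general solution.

x_1(t) = -3K_1e^(-2t)sin(4t) - 2K_1e^(-2t)cos(4t) - 2K_2e^(-2t)sin(4t) + 3K_2e^(-2t)cos(4t), x_2(t) = K_1e^(-2t)sin(4t) + K_1e^(-2t)cos(4t) + K_2e^(-2t)sin(4t) - K_2e^(-2t)cos(4t)

Coefficient matrix A = [[-22, -52], [8, 18]].
Characteristic polynomial det(A - λI) = λ^2 + 4λ + 20 = 0.
Eigenvalues λ = -2 ± 4i (complex conjugate pair).
For λ=-2+4i: an eigenvector is (-2,1) - i(-3,1) = (-2 + 3i, 1 - i).
A real fundamental pair from Re and Im of e^((-2+4i)t)v: X_1 = e^(-2t)(cos(4t)·(-2,1) + sin(4t)·(-3,1)), X_2 = e^(-2t)(sin(4t)·(-2,1) - cos(4t)·(-3,1)).
General solution: K_1X_1 + K_2X_2.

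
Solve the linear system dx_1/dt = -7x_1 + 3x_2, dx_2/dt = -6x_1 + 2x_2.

Coefficient matrix A = [[-7, 3], [-6, 2]].
Characteristic polynomial det(A - λI) = λ^2 + 5λ + 4 = 0.
Eigenvalues λ = -4, -1.
For λ=-4: (A-λI) row 1 is [-3, 3], so an eigenvector is (1, 1).
For λ=-1: (A-λI) row 1 is [-6, 3], so an eigenvector is (-1, -2).
General solution: C_1e^(-4t)(1,1) + C_2e^(-t)(-1,-2).

x_1(t) = C_1e^(-4t) - C_2e^(-t), x_2(t) = C_1e^(-4t) - 2C_2e^(-t)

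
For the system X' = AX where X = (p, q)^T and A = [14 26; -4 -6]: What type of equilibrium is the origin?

A = [[14,26],[-4,-6]]; det(A-λI) = λ^2 - 8λ + 20.
λ = 4 ± 2i: positive real part.

unstable spiral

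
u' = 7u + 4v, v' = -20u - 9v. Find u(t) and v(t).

Coefficient matrix A = [[7, 4], [-20, -9]].
Characteristic polynomial det(A - λI) = λ^2 + 2λ + 17 = 0.
Eigenvalues λ = -1 ± 4i (complex conjugate pair).
For λ=-1+4i: an eigenvector is (-1,2) - i(0,1) = (-1, 2 - i).
A real fundamental pair from Re and Im of e^((-1+4i)t)v: X_1 = e^(-t)(cos(4t)·(-1,2) + sin(4t)·(0,1)), X_2 = e^(-t)(sin(4t)·(-1,2) - cos(4t)·(0,1)).
General solution: C_1X_1 + C_2X_2.

u(t) = -C_1e^(-t)cos(4t) - C_2e^(-t)sin(4t), v(t) = C_1e^(-t)sin(4t) + 2C_1e^(-t)cos(4t) + 2C_2e^(-t)sin(4t) - C_2e^(-t)cos(4t)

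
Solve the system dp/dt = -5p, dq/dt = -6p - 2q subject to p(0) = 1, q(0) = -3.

p(t) = e^(-5t), q(t) = -5e^(-2t) + 2e^(-5t)

Coefficient matrix A = [[-5, 0], [-6, -2]].
Characteristic polynomial det(A - λI) = λ^2 + 7λ + 10 = 0.
Eigenvalues λ = -5, -2.
For λ=-5: (A-λI) row 2 is [-6, 3], so an eigenvector is (-1, -2).
For λ=-2: (A-λI) row 1 is [-3, 0], so an eigenvector is (0, 1).
General solution: K_1e^(-5t)(-1,-2) + K_2e^(-2t)(0,1).
Applying p(0)=1, q(0)=-3 gives K_1=-1, K_2=-5.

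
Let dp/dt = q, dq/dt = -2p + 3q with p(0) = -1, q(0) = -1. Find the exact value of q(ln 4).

-4

A = [[0,1],[-2,3]]; eigenvalues λ = 1, 2.
Eigenvectors: (1,1) for λ=1, (-1,-2) for λ=2.
From the initial condition, c_1 = -1, c_2 = 0.
q(ln 4) = (-1)(4^1)(1) + (0)(4^2)(-2) = -4.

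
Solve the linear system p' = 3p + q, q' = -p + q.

p(t) = C_1e^(2t) + C_2te^(2t) - 2C_2e^(2t), q(t) = -C_1e^(2t) - C_2te^(2t) + 3C_2e^(2t)

Coefficient matrix A = [[3, 1], [-1, 1]].
Characteristic polynomial det(A - λI) = λ^2 - 4λ + 4 = 0.
Single eigenvalue λ = 2 with algebraic multiplicity 2.
Eigenvector v = (1,-1); generalized eigenvector w with (A-λI)w=v is (-2,3).
General solution: e^(2t)[C_1·v + C_2·(t·v + w)].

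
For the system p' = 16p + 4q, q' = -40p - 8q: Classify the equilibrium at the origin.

unstable spiral

A = [[16,4],[-40,-8]]; det(A-λI) = λ^2 - 8λ + 32.
λ = 4 ± 4i: positive real part.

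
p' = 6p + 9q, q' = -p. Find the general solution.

Coefficient matrix A = [[6, 9], [-1, 0]].
Characteristic polynomial det(A - λI) = λ^2 - 6λ + 9 = 0.
Single eigenvalue λ = 3 with algebraic multiplicity 2.
Eigenvector v = (-3,1); generalized eigenvector w with (A-λI)w=v is (-1,0).
General solution: e^(3t)[K_1·v + K_2·(t·v + w)].

p(t) = -3K_1e^(3t) - 3K_2te^(3t) - K_2e^(3t), q(t) = K_1e^(3t) + K_2te^(3t)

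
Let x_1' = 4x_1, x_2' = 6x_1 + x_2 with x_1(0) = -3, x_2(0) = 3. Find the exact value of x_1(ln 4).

-768

A = [[4,0],[6,1]]; eigenvalues λ = 1, 4.
Eigenvectors: (0,1) for λ=1, (1,2) for λ=4.
From the initial condition, c_1 = 9, c_2 = -3.
x_1(ln 4) = (9)(4^1)(0) + (-3)(4^4)(1) = -768.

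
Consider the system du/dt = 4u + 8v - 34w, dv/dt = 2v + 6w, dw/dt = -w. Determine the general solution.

Coefficient matrix A = [[4, 8, -34], [0, 2, 6], [0, 0, -1]].
det(A - λI) = 0 gives eigenvalues λ = -1, 2, 4.
For λ=-1: eigenvector (10,-2,1).
For λ=2: eigenvector (-4,1,0).
For λ=4: eigenvector (1,0,0).
General solution: K_1e^(-t)(10,-2,1) + K_2e^(2t)(-4,1,0) + K_3e^(4t)(1,0,0).

u(t) = 10K_1e^(-t) - 4K_2e^(2t) + K_3e^(4t), v(t) = -2K_1e^(-t) + K_2e^(2t), w(t) = K_1e^(-t)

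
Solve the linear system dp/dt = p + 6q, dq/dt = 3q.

p(t) = -C_1e^(t) + 3C_2e^(3t), q(t) = C_2e^(3t)

Coefficient matrix A = [[1, 6], [0, 3]].
Characteristic polynomial det(A - λI) = λ^2 - 4λ + 3 = 0.
Eigenvalues λ = 1, 3.
For λ=1: (A-λI) row 1 is [0, 6], so an eigenvector is (-1, 0).
For λ=3: (A-λI) row 1 is [-2, 6], so an eigenvector is (3, 1).
General solution: C_1e^(t)(-1,0) + C_2e^(3t)(3,1).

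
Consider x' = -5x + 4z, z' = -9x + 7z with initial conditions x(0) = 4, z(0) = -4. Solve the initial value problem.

x(t) = -40te^(t) + 4e^(t), z(t) = -60te^(t) - 4e^(t)

Coefficient matrix A = [[-5, 4], [-9, 7]].
Characteristic polynomial det(A - λI) = λ^2 - 2λ + 1 = 0.
Single eigenvalue λ = 1 with algebraic multiplicity 2.
Eigenvector v = (-2,-3); generalized eigenvector w with (A-λI)w=v is (-1,-2).
General solution: e^(t)[C_1·v + C_2·(t·v + w)].
Applying x(0)=4, z(0)=-4 gives C_1=-12, C_2=20.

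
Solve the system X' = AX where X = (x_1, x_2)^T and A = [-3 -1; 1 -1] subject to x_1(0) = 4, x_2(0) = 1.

Coefficient matrix A = [[-3, -1], [1, -1]].
Characteristic polynomial det(A - λI) = λ^2 + 4λ + 4 = 0.
Single eigenvalue λ = -2 with algebraic multiplicity 2.
Eigenvector v = (1,-1); generalized eigenvector w with (A-λI)w=v is (0,-1).
General solution: e^(-2t)[C_1·v + C_2·(t·v + w)].
Applying x_1(0)=4, x_2(0)=1 gives C_1=4, C_2=-5.

x_1(t) = -5te^(-2t) + 4e^(-2t), x_2(t) = 5te^(-2t) + e^(-2t)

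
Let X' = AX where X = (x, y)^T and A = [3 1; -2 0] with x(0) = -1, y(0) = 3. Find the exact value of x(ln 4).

8

A = [[3,1],[-2,0]]; eigenvalues λ = 2, 1.
Eigenvectors: (1,-1) for λ=2, (1,-2) for λ=1.
From the initial condition, c_1 = 1, c_2 = -2.
x(ln 4) = (1)(4^2)(1) + (-2)(4^1)(1) = 8.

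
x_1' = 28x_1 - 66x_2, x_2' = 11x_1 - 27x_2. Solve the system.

Coefficient matrix A = [[28, -66], [11, -27]].
Characteristic polynomial det(A - λI) = λ^2 - λ - 30 = 0.
Eigenvalues λ = -5, 6.
For λ=-5: (A-λI) row 1 is [33, -66], so an eigenvector is (2, 1).
For λ=6: (A-λI) row 1 is [22, -66], so an eigenvector is (-3, -1).
General solution: K_1e^(-5t)(2,1) + K_2e^(6t)(-3,-1).

x_1(t) = 2K_1e^(-5t) - 3K_2e^(6t), x_2(t) = K_1e^(-5t) - K_2e^(6t)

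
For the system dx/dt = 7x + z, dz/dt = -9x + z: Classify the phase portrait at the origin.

unstable improper node

A = [[7,1],[-9,1]]; det(A-λI) = λ^2 - 8λ + 16.
repeated λ = 4 with a single eigenvector.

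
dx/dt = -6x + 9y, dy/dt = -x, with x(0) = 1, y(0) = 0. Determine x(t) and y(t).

Coefficient matrix A = [[-6, 9], [-1, 0]].
Characteristic polynomial det(A - λI) = λ^2 + 6λ + 9 = 0.
Single eigenvalue λ = -3 with algebraic multiplicity 2.
Eigenvector v = (3,1); generalized eigenvector w with (A-λI)w=v is (2,1).
General solution: e^(-3t)[C_1·v + C_2·(t·v + w)].
Applying x(0)=1, y(0)=0 gives C_1=1, C_2=-1.

x(t) = -3te^(-3t) + e^(-3t), y(t) = -te^(-3t)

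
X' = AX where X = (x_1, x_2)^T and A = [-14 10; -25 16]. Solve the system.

x_1(t) = -c_1e^(t)sin(5t) - c_1e^(t)cos(5t) - c_2e^(t)sin(5t) + c_2e^(t)cos(5t), x_2(t) = -c_1e^(t)sin(5t) - 2c_1e^(t)cos(5t) - 2c_2e^(t)sin(5t) + c_2e^(t)cos(5t)

Coefficient matrix A = [[-14, 10], [-25, 16]].
Characteristic polynomial det(A - λI) = λ^2 - 2λ + 26 = 0.
Eigenvalues λ = 1 ± 5i (complex conjugate pair).
For λ=1+5i: an eigenvector is (-1,-2) - i(-1,-1) = (-1 + i, -2 + i).
A real fundamental pair from Re and Im of e^((1+5i)t)v: X_1 = e^(t)(cos(5t)·(-1,-2) + sin(5t)·(-1,-1)), X_2 = e^(t)(sin(5t)·(-1,-2) - cos(5t)·(-1,-1)).
General solution: c_1X_1 + c_2X_2.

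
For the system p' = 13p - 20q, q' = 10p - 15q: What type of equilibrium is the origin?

A = [[13,-20],[10,-15]]; det(A-λI) = λ^2 + 2λ + 5.
λ = -1 ± 2i: negative real part.

stable spiral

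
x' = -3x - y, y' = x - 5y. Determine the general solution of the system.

x(t) = C_1e^(-4t) + C_2te^(-4t) - C_2e^(-4t), y(t) = C_1e^(-4t) + C_2te^(-4t) - 2C_2e^(-4t)

Coefficient matrix A = [[-3, -1], [1, -5]].
Characteristic polynomial det(A - λI) = λ^2 + 8λ + 16 = 0.
Single eigenvalue λ = -4 with algebraic multiplicity 2.
Eigenvector v = (1,1); generalized eigenvector w with (A-λI)w=v is (-1,-2).
General solution: e^(-4t)[C_1·v + C_2·(t·v + w)].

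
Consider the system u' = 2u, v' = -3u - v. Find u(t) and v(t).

u(t) = -K_1e^(2t), v(t) = K_1e^(2t) + K_2e^(-t)

Coefficient matrix A = [[2, 0], [-3, -1]].
Characteristic polynomial det(A - λI) = λ^2 - λ - 2 = 0.
Eigenvalues λ = 2, -1.
For λ=2: (A-λI) row 2 is [-3, -3], so an eigenvector is (-1, 1).
For λ=-1: (A-λI) row 1 is [3, 0], so an eigenvector is (0, 1).
General solution: K_1e^(2t)(-1,1) + K_2e^(-t)(0,1).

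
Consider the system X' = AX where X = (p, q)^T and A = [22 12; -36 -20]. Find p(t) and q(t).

p(t) = -K_1e^(-2t) - 2K_2e^(4t), q(t) = 2K_1e^(-2t) + 3K_2e^(4t)

Coefficient matrix A = [[22, 12], [-36, -20]].
Characteristic polynomial det(A - λI) = λ^2 - 2λ - 8 = 0.
Eigenvalues λ = -2, 4.
For λ=-2: (A-λI) row 1 is [24, 12], so an eigenvector is (-1, 2).
For λ=4: (A-λI) row 1 is [18, 12], so an eigenvector is (-2, 3).
General solution: K_1e^(-2t)(-1,2) + K_2e^(4t)(-2,3).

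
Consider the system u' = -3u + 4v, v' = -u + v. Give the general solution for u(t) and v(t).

Coefficient matrix A = [[-3, 4], [-1, 1]].
Characteristic polynomial det(A - λI) = λ^2 + 2λ + 1 = 0.
Single eigenvalue λ = -1 with algebraic multiplicity 2.
Eigenvector v = (-2,-1); generalized eigenvector w with (A-λI)w=v is (-3,-2).
General solution: e^(-t)[K_1·v + K_2·(t·v + w)].

u(t) = -2K_1e^(-t) - 2K_2te^(-t) - 3K_2e^(-t), v(t) = -K_1e^(-t) - K_2te^(-t) - 2K_2e^(-t)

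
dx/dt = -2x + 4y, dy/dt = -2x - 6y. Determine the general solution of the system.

Coefficient matrix A = [[-2, 4], [-2, -6]].
Characteristic polynomial det(A - λI) = λ^2 + 8λ + 20 = 0.
Eigenvalues λ = -4 ± 2i (complex conjugate pair).
For λ=-4+2i: an eigenvector is (1,0) - i(1,-1) = (1 - i, 0 + i).
A real fundamental pair from Re and Im of e^((-4+2i)t)v: X_1 = e^(-4t)(cos(2t)·(1,0) + sin(2t)·(1,-1)), X_2 = e^(-4t)(sin(2t)·(1,0) - cos(2t)·(1,-1)).
General solution: C_1X_1 + C_2X_2.

x(t) = C_1e^(-4t)sin(2t) + C_1e^(-4t)cos(2t) + C_2e^(-4t)sin(2t) - C_2e^(-4t)cos(2t), y(t) = -C_1e^(-4t)sin(2t) + C_2e^(-4t)cos(2t)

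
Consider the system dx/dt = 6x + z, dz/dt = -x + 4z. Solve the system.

x(t) = -K_1e^(5t) - K_2te^(5t) - K_2e^(5t), z(t) = K_1e^(5t) + K_2te^(5t)

Coefficient matrix A = [[6, 1], [-1, 4]].
Characteristic polynomial det(A - λI) = λ^2 - 10λ + 25 = 0.
Single eigenvalue λ = 5 with algebraic multiplicity 2.
Eigenvector v = (-1,1); generalized eigenvector w with (A-λI)w=v is (-1,0).
General solution: e^(5t)[K_1·v + K_2·(t·v + w)].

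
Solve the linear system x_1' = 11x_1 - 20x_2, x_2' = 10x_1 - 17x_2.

x_1(t) = C_1e^(-3t)sin(2t) + 3C_1e^(-3t)cos(2t) + 3C_2e^(-3t)sin(2t) - C_2e^(-3t)cos(2t), x_2(t) = C_1e^(-3t)sin(2t) + 2C_1e^(-3t)cos(2t) + 2C_2e^(-3t)sin(2t) - C_2e^(-3t)cos(2t)

Coefficient matrix A = [[11, -20], [10, -17]].
Characteristic polynomial det(A - λI) = λ^2 + 6λ + 13 = 0.
Eigenvalues λ = -3 ± 2i (complex conjugate pair).
For λ=-3+2i: an eigenvector is (3,2) - i(1,1) = (3 - i, 2 - i).
A real fundamental pair from Re and Im of e^((-3+2i)t)v: X_1 = e^(-3t)(cos(2t)·(3,2) + sin(2t)·(1,1)), X_2 = e^(-3t)(sin(2t)·(3,2) - cos(2t)·(1,1)).
General solution: C_1X_1 + C_2X_2.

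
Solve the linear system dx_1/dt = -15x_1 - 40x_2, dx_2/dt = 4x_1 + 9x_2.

x_1(t) = -c_1e^(-3t)sin(4t) - 3c_1e^(-3t)cos(4t) - 3c_2e^(-3t)sin(4t) + c_2e^(-3t)cos(4t), x_2(t) = c_1e^(-3t)cos(4t) + c_2e^(-3t)sin(4t)

Coefficient matrix A = [[-15, -40], [4, 9]].
Characteristic polynomial det(A - λI) = λ^2 + 6λ + 25 = 0.
Eigenvalues λ = -3 ± 4i (complex conjugate pair).
For λ=-3+4i: an eigenvector is (-3,1) - i(-1,0) = (-3 + i, 1).
A real fundamental pair from Re and Im of e^((-3+4i)t)v: X_1 = e^(-3t)(cos(4t)·(-3,1) + sin(4t)·(-1,0)), X_2 = e^(-3t)(sin(4t)·(-3,1) - cos(4t)·(-1,0)).
General solution: c_1X_1 + c_2X_2.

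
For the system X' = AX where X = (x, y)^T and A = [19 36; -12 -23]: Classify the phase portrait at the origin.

A = [[19,36],[-12,-23]]; det(A-λI) = λ^2 + 4λ - 5.
λ = 1, -5: opposite signs.

saddle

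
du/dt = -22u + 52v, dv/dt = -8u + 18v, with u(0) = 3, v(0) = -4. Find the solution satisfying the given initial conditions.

Coefficient matrix A = [[-22, 52], [-8, 18]].
Characteristic polynomial det(A - λI) = λ^2 + 4λ + 20 = 0.
Eigenvalues λ = -2 ± 4i (complex conjugate pair).
For λ=-2+4i: an eigenvector is (-2,-1) - i(-3,-1) = (-2 + 3i, -1 + i).
A real fundamental pair from Re and Im of e^((-2+4i)t)v: X_1 = e^(-2t)(cos(4t)·(-2,-1) + sin(4t)·(-3,-1)), X_2 = e^(-2t)(sin(4t)·(-2,-1) - cos(4t)·(-3,-1)).
General solution: C_1X_1 + C_2X_2.
Applying u(0)=3, v(0)=-4 gives C_1=15, C_2=11.

u(t) = -67e^(-2t)sin(4t) + 3e^(-2t)cos(4t), v(t) = -26e^(-2t)sin(4t) - 4e^(-2t)cos(4t)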